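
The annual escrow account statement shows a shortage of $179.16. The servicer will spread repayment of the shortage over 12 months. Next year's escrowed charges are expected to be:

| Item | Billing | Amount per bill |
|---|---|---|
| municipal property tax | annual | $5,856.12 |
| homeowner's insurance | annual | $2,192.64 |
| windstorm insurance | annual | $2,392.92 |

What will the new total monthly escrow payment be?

$885.07

Municipal property tax: $5,856.12
Homeowner's insurance: $2,192.64
Windstorm insurance: $2,392.92
Annual escrow total = $10,441.68
Per month = $10,441.68 / 12 = $870.14
Monthly shortage recovery: $179.16 / 12 = $14.93
Adjusted monthly = $870.14 + $14.93 = $885.07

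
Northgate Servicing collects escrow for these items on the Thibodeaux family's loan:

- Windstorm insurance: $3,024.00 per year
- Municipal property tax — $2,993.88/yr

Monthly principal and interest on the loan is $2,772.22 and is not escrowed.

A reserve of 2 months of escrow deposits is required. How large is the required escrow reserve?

$1,002.98

Windstorm insurance — $3,024.00
Municipal property tax — $2,993.88
Combined annual = $6,017.88
Monthly escrow = $6,017.88 / 12 = $501.49
Reserve = 2 × $501.49 = $1,002.98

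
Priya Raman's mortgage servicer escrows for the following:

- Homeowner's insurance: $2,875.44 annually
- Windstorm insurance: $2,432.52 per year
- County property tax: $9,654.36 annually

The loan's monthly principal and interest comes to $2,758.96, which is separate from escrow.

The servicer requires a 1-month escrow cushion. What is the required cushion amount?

$1,246.86

Homeowner's insurance: $2,875.44 annually
Windstorm insurance: $2,432.52 annually
County property tax: $9,654.36 annually
Total annual escrow = $2,875.44 + $2,432.52 + $9,654.36 = $14,962.32
Monthly escrow = $14,962.32 ÷ 12 = $1,246.86
Required cushion = 1 × $1,246.86 = $1,246.86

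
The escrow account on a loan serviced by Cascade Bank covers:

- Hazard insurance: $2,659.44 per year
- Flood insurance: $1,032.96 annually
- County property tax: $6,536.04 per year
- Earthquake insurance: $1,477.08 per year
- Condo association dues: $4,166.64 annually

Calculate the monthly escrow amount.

$1,322.68

Hazard insurance — $2,659.44 annually
Flood insurance — $1,032.96 annually
County property tax — $6,536.04 annually
Earthquake insurance — $1,477.08 annually
Condo association dues — $4,166.64 annually
Yearly total = $2,659.44 + $1,032.96 + $6,536.04 + $1,477.08 + $4,166.64 = $15,872.16
Per month = $15,872.16 ÷ 12 = $1,322.68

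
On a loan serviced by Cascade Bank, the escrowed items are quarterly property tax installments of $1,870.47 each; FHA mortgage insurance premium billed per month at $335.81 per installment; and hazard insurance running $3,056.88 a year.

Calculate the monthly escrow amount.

Property tax = $1,870.47 × 4 = $7,481.88
FHA mortgage insurance premium = $335.81 × 12 = $4,029.72
Hazard insurance = $3,056.88
Annual escrow total = $7,481.88 + $4,029.72 + $3,056.88 = $14,568.48
Monthly escrow = $14,568.48 ÷ 12 = $1,214.04

$1,214.04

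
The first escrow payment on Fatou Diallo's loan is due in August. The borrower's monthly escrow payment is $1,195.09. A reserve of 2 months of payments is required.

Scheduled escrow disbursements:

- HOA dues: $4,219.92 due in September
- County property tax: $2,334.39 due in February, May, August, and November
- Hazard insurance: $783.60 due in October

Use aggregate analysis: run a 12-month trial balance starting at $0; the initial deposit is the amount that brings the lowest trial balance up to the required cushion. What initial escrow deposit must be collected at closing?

$7,282.12

Cushion = 2 × $1,195.09 = $2,390.18
Trial balance (start $0, +$1,195.09 each month, − disbursements):
  Aug: +$1,195.09 − $2,334.39 → -$1,139.30
  Sep: +$1,195.09 − $4,219.92 → -$4,164.13
  Oct: +$1,195.09 − $783.60 → -$3,752.64
  Nov: +$1,195.09 − $2,334.39 → -$4,891.94
  Dec: +$1,195.09 → -$3,696.85
  Jan: +$1,195.09 → -$2,501.76
  Feb: +$1,195.09 − $2,334.39 → -$3,641.06
  Mar: +$1,195.09 → -$2,445.97
  Apr: +$1,195.09 → -$1,250.88
  May: +$1,195.09 − $2,334.39 → -$2,390.18
  Jun: +$1,195.09 → -$1,195.09
  Jul: +$1,195.09 → $0.00
Lowest trial balance = -$4,891.94 (Nov)
Initial deposit = cushion − low point = $2,390.18 − (-$4,891.94) = $7,282.12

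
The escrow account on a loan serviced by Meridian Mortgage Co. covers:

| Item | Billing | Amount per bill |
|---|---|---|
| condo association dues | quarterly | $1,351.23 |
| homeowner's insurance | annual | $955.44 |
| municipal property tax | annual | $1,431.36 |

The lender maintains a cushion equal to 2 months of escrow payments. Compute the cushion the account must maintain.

$1,298.62

Condo association dues — $1,351.23 × 4 = $5,404.92
Homeowner's insurance — $955.44
Municipal property tax — $1,431.36
Yearly total = $7,791.72
Base monthly escrow = $7,791.72 ÷ 12 = $649.31
Cushion = 2 × $649.31 = $1,298.62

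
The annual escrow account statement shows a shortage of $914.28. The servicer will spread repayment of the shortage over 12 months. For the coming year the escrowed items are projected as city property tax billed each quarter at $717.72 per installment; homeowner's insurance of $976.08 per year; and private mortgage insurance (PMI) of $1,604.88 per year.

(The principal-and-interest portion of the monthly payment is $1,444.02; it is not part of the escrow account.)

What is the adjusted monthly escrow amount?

$530.51

City property tax = $717.72 × 4 = $2,870.88/yr
Homeowner's insurance = $976.08/yr
Private mortgage insurance (PMI) = $1,604.88/yr
Combined annual = $5,451.84
Per month = $5,451.84 ÷ 12 = $454.32
Shortage spread = $914.28 / 12 = $76.19/mo
New monthly escrow = $454.32 + $76.19 = $530.51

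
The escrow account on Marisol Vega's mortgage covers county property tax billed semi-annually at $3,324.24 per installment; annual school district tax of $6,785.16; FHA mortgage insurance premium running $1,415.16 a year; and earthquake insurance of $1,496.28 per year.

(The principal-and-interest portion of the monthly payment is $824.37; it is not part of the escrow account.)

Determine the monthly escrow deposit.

$1,362.09

County property tax: $3,324.24 × 2 = $6,648.48 annually
School district tax: $6,785.16 annually
FHA mortgage insurance premium: $1,415.16 annually
Earthquake insurance: $1,496.28 annually
Combined annual = $6,648.48 + $6,785.16 + $1,415.16 + $1,496.28 = $16,345.08
Monthly escrow = $16,345.08 ÷ 12 = $1,362.09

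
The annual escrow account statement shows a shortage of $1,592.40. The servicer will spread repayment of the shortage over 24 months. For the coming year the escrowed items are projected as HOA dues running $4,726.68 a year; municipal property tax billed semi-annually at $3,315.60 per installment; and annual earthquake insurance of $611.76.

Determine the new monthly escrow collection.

$1,063.82

HOA dues: $4,726.68 annually
Municipal property tax: $3,315.60 × 2 = $6,631.20 annually
Earthquake insurance: $611.76 annually
Total annual escrow = $11,969.64
Base monthly escrow = $11,969.64 / 12 = $997.47
Shortage per month = $1,592.40 / 24 = $66.35
Adjusted monthly = $997.47 + $66.35 = $1,063.82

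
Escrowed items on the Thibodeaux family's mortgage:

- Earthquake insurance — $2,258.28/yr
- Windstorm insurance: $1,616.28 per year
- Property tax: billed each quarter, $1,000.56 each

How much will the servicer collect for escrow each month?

Earthquake insurance = $2,258.28 per year
Windstorm insurance = $1,616.28 per year
Property tax = $1,000.56 × 4 = $4,002.24 per year
Yearly total = $2,258.28 + $1,616.28 + $4,002.24 = $7,876.80
Per month = $7,876.80 / 12 = $656.40

$656.40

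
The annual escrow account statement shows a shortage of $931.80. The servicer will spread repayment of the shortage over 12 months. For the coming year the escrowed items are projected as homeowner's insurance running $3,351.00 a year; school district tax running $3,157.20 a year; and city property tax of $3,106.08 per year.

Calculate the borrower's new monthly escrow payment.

Homeowner's insurance: $3,351.00/yr
School district tax: $3,157.20/yr
City property tax: $3,106.08/yr
Yearly total = $3,351.00 + $3,157.20 + $3,106.08 = $9,614.28
Monthly escrow = $9,614.28 ÷ 12 = $801.19
Shortage per month = $931.80 / 12 = $77.65
Adjusted monthly = $801.19 + $77.65 = $878.84

$878.84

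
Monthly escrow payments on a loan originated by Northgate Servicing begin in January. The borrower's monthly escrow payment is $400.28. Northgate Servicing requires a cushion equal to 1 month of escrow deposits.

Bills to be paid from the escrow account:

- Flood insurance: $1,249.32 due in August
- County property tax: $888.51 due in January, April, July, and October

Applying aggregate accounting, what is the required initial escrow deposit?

Cushion = 1 × $400.28 = $400.28
Trial balance (start $0, +$400.28 each month, − disbursements):
  Jan: +$400.28 − $888.51 → -$488.23
  Feb: +$400.28 → -$87.95
  Mar: +$400.28 → $312.33
  Apr: +$400.28 − $888.51 → -$175.90
  May: +$400.28 → $224.38
  Jun: +$400.28 → $624.66
  Jul: +$400.28 − $888.51 → $136.43
  Aug: +$400.28 − $1,249.32 → -$712.61
  Sep: +$400.28 → -$312.33
  Oct: +$400.28 − $888.51 → -$800.56
  Nov: +$400.28 → -$400.28
  Dec: +$400.28 → $0.00
Lowest trial balance = -$800.56 (Oct)
Initial deposit = cushion − low point = $400.28 − (-$800.56) = $1,200.84

$1,200.84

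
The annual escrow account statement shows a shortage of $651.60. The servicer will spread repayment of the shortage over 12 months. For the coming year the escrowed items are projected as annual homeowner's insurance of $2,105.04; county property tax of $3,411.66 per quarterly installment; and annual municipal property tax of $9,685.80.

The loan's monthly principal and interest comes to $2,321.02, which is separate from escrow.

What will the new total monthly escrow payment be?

$2,174.09

Homeowner's insurance: $2,105.04 per year
County property tax: $3,411.66 × 4 = $13,646.64 per year
Municipal property tax: $9,685.80 per year
Total annual escrow = $25,437.48
Monthly = $25,437.48 ÷ 12 = $2,119.79
Shortage spread = $651.60 ÷ 12 = $54.30/mo
New monthly escrow = $2,119.79 + $54.30 = $2,174.09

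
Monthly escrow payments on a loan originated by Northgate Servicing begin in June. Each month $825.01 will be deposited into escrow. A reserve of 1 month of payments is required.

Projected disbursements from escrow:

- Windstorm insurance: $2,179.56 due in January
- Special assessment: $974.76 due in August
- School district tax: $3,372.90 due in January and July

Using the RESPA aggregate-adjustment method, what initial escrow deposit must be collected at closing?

Cushion = 1 × $825.01 = $825.01
Trial balance (start $0, +$825.01 each month, − disbursements):
  Jun: +$825.01 → $825.01
  Jul: +$825.01 − $3,372.90 → -$1,722.88
  Aug: +$825.01 − $974.76 → -$1,872.63
  Sep: +$825.01 → -$1,047.62
  Oct: +$825.01 → -$222.61
  Nov: +$825.01 → $602.40
  Dec: +$825.01 → $1,427.41
  Jan: +$825.01 − $5,552.46 → -$3,300.04
  Feb: +$825.01 → -$2,475.03
  Mar: +$825.01 → -$1,650.02
  Apr: +$825.01 → -$825.01
  May: +$825.01 → $0.00
Lowest trial balance = -$3,300.04 (Jan)
Initial deposit = cushion − low point = $825.01 − (-$3,300.04) = $4,125.05

$4,125.05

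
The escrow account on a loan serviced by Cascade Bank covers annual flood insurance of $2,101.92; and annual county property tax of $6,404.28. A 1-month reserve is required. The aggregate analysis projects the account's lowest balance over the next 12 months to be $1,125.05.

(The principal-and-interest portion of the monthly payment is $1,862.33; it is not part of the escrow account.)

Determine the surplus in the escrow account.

$416.20

Flood insurance: $2,101.92 per year
County property tax: $6,404.28 per year
Annual escrow total = $2,101.92 + $6,404.28 = $8,506.20
Base monthly escrow = $8,506.20 / 12 = $708.85
Required cushion = 1 × $708.85 = $708.85
Surplus = $1,125.05 − $708.85 = $416.20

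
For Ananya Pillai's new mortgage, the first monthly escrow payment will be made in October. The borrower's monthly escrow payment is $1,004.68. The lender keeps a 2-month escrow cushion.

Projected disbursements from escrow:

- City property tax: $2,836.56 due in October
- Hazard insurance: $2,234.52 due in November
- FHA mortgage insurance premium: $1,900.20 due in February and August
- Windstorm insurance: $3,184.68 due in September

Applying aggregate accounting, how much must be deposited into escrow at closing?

Cushion = 2 × $1,004.68 = $2,009.36
Trial balance (start $0, +$1,004.68 each month, − disbursements):
  Oct: +$1,004.68 − $2,836.56 → -$1,831.88
  Nov: +$1,004.68 − $2,234.52 → -$3,061.72
  Dec: +$1,004.68 → -$2,057.04
  Jan: +$1,004.68 → -$1,052.36
  Feb: +$1,004.68 − $1,900.20 → -$1,947.88
  Mar: +$1,004.68 → -$943.20
  Apr: +$1,004.68 → $61.48
  May: +$1,004.68 → $1,066.16
  Jun: +$1,004.68 → $2,070.84
  Jul: +$1,004.68 → $3,075.52
  Aug: +$1,004.68 − $1,900.20 → $2,180.00
  Sep: +$1,004.68 − $3,184.68 → $0.00
Lowest trial balance = -$3,061.72 (Nov)
Initial deposit = cushion − low point = $2,009.36 − (-$3,061.72) = $5,071.08

$5,071.08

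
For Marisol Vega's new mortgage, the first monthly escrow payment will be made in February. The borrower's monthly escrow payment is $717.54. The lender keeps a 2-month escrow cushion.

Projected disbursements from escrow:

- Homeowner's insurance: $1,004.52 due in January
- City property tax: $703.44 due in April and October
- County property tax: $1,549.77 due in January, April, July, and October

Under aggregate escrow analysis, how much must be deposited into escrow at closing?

$1,535.67

Cushion = 2 × $717.54 = $1,435.08
Trial balance (start $0, +$717.54 each month, − disbursements):
  Feb: +$717.54 → $717.54
  Mar: +$717.54 → $1,435.08
  Apr: +$717.54 − $2,253.21 → -$100.59
  May: +$717.54 → $616.95
  Jun: +$717.54 → $1,334.49
  Jul: +$717.54 − $1,549.77 → $502.26
  Aug: +$717.54 → $1,219.80
  Sep: +$717.54 → $1,937.34
  Oct: +$717.54 − $2,253.21 → $401.67
  Nov: +$717.54 → $1,119.21
  Dec: +$717.54 → $1,836.75
  Jan: +$717.54 − $2,554.29 → $0.00
Lowest trial balance = -$100.59 (Apr)
Initial deposit = cushion − low point = $1,435.08 − (-$100.59) = $1,535.67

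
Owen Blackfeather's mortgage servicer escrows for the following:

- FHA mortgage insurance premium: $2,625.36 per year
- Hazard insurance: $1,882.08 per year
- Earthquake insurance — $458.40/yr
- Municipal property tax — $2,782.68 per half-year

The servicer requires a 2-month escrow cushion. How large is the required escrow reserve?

$1,755.20

FHA mortgage insurance premium = $2,625.36 annually
Hazard insurance = $1,882.08 annually
Earthquake insurance = $458.40 annually
Municipal property tax = $2,782.68 × 2 = $5,565.36 annually
Annual escrow total = $2,625.36 + $1,882.08 + $458.40 + $5,565.36 = $10,531.20
Monthly escrow = $10,531.20 ÷ 12 = $877.60
Reserve = 2 × $877.60 = $1,755.20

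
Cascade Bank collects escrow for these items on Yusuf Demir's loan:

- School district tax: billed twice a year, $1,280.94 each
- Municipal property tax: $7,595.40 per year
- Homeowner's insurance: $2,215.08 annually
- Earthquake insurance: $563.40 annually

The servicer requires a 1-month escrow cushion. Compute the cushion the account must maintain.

$1,077.98

School district tax = $1,280.94 × 2 = $2,561.88 annually
Municipal property tax = $7,595.40 annually
Homeowner's insurance = $2,215.08 annually
Earthquake insurance = $563.40 annually
Total annual escrow = $12,935.76
Monthly escrow = $12,935.76 ÷ 12 = $1,077.98
Required cushion = 1 × $1,077.98 = $1,077.98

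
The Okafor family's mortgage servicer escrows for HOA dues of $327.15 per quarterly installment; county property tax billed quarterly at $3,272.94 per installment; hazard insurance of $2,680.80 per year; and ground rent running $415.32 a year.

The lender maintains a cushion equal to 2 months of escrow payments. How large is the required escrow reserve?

$2,916.08

HOA dues: $327.15 × 4 = $1,308.60/yr
County property tax: $3,272.94 × 4 = $13,091.76/yr
Hazard insurance: $2,680.80/yr
Ground rent: $415.32/yr
Yearly total = $1,308.60 + $13,091.76 + $2,680.80 + $415.32 = $17,496.48
Per month = $17,496.48 / 12 = $1,458.04
Cushion = 2 × $1,458.04 = $2,916.08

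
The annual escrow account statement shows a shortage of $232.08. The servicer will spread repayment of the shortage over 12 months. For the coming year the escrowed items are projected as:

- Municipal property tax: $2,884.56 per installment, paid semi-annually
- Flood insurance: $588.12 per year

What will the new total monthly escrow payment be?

$549.11

Municipal property tax = $2,884.56 × 2 = $5,769.12
Flood insurance = $588.12
Annual escrow total = $5,769.12 + $588.12 = $6,357.24
Monthly = $6,357.24 / 12 = $529.77
Shortage per month = $232.08 / 12 = $19.34
Adjusted monthly = $529.77 + $19.34 = $549.11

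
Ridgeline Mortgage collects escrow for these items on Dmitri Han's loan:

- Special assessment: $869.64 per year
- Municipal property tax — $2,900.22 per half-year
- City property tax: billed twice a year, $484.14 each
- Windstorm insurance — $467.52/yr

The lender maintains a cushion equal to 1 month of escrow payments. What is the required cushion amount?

Special assessment — $869.64 annually
Municipal property tax — $2,900.22 × 2 = $5,800.44 annually
City property tax — $484.14 × 2 = $968.28 annually
Windstorm insurance — $467.52 annually
Yearly total = $869.64 + $5,800.44 + $968.28 + $467.52 = $8,105.88
Monthly = $8,105.88 / 12 = $675.49
Reserve = 1 × $675.49 = $675.49

$675.49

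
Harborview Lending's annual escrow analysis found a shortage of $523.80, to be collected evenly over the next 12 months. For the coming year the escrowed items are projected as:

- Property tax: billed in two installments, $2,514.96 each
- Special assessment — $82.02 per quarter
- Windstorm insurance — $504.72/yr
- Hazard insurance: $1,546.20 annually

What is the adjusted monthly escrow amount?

$661.06

Property tax — $2,514.96 × 2 = $5,029.92 per year
Special assessment — $82.02 × 4 = $328.08 per year
Windstorm insurance — $504.72 per year
Hazard insurance — $1,546.20 per year
Total per year = $5,029.92 + $328.08 + $504.72 + $1,546.20 = $7,408.92
Monthly = $7,408.92 ÷ 12 = $617.41
Shortage per month = $523.80 ÷ 12 = $43.65
New monthly escrow = $617.41 + $43.65 = $661.06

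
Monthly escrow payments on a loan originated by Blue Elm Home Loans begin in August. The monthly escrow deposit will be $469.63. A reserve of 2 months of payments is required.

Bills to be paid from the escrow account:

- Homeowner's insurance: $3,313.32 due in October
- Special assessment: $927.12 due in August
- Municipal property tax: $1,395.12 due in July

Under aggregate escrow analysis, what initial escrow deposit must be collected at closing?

Cushion = 2 × $469.63 = $939.26
Trial balance (start $0, +$469.63 each month, − disbursements):
  Aug: +$469.63 − $927.12 → -$457.49
  Sep: +$469.63 → $12.14
  Oct: +$469.63 − $3,313.32 → -$2,831.55
  Nov: +$469.63 → -$2,361.92
  Dec: +$469.63 → -$1,892.29
  Jan: +$469.63 → -$1,422.66
  Feb: +$469.63 → -$953.03
  Mar: +$469.63 → -$483.40
  Apr: +$469.63 → -$13.77
  May: +$469.63 → $455.86
  Jun: +$469.63 → $925.49
  Jul: +$469.63 − $1,395.12 → $0.00
Lowest trial balance = -$2,831.55 (Oct)
Initial deposit = cushion − low point = $939.26 − (-$2,831.55) = $3,770.81

$3,770.81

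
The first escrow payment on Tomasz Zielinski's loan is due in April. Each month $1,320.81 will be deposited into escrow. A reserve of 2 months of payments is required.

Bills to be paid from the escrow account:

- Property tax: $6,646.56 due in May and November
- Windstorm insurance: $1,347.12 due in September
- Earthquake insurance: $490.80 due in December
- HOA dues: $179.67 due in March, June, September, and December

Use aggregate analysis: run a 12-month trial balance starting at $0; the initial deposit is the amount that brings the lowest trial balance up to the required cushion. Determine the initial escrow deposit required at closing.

$7,074.72

Cushion = 2 × $1,320.81 = $2,641.62
Trial balance (start $0, +$1,320.81 each month, − disbursements):
  Apr: +$1,320.81 → $1,320.81
  May: +$1,320.81 − $6,646.56 → -$4,004.94
  Jun: +$1,320.81 − $179.67 → -$2,863.80
  Jul: +$1,320.81 → -$1,542.99
  Aug: +$1,320.81 → -$222.18
  Sep: +$1,320.81 − $1,526.79 → -$428.16
  Oct: +$1,320.81 → $892.65
  Nov: +$1,320.81 − $6,646.56 → -$4,433.10
  Dec: +$1,320.81 − $670.47 → -$3,782.76
  Jan: +$1,320.81 → -$2,461.95
  Feb: +$1,320.81 → -$1,141.14
  Mar: +$1,320.81 − $179.67 → $0.00
Lowest trial balance = -$4,433.10 (Nov)
Initial deposit = cushion − low point = $2,641.62 − (-$4,433.10) = $7,074.72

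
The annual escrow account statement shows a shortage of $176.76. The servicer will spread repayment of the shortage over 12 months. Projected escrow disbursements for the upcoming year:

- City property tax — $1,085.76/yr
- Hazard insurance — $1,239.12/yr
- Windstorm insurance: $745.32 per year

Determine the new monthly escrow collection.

City property tax: $1,085.76/yr
Hazard insurance: $1,239.12/yr
Windstorm insurance: $745.32/yr
Combined annual = $1,085.76 + $1,239.12 + $745.32 = $3,070.20
Per month = $3,070.20 ÷ 12 = $255.85
Shortage spread = $176.76 ÷ 12 = $14.73/mo
New monthly escrow = $255.85 + $14.73 = $270.58

$270.58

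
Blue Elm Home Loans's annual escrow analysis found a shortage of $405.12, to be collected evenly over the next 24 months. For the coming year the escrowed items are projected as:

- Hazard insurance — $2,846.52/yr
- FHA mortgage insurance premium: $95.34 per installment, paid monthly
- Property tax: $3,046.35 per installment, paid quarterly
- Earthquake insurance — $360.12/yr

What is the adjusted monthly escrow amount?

Hazard insurance = $2,846.52
FHA mortgage insurance premium = $95.34 × 12 = $1,144.08
Property tax = $3,046.35 × 4 = $12,185.40
Earthquake insurance = $360.12
Total annual escrow = $2,846.52 + $1,144.08 + $12,185.40 + $360.12 = $16,536.12
Monthly escrow = $16,536.12 ÷ 12 = $1,378.01
Shortage spread = $405.12 ÷ 24 = $16.88/mo
New monthly escrow = $1,378.01 + $16.88 = $1,394.89

$1,394.89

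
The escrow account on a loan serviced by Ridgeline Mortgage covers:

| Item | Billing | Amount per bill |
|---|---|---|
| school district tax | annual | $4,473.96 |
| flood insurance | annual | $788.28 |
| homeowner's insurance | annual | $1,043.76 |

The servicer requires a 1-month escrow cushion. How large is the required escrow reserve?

$525.50

School district tax — $4,473.96
Flood insurance — $788.28
Homeowner's insurance — $1,043.76
Total per year = $6,306.00
Monthly = $6,306.00 ÷ 12 = $525.50
Reserve = 1 × $525.50 = $525.50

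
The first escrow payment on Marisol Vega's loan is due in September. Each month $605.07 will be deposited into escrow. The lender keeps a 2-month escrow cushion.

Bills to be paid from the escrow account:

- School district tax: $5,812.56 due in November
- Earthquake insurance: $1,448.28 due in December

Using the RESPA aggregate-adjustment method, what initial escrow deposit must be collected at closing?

$6,050.70

Cushion = 2 × $605.07 = $1,210.14
Trial balance (start $0, +$605.07 each month, − disbursements):
  Sep: +$605.07 → $605.07
  Oct: +$605.07 → $1,210.14
  Nov: +$605.07 − $5,812.56 → -$3,997.35
  Dec: +$605.07 − $1,448.28 → -$4,840.56
  Jan: +$605.07 → -$4,235.49
  Feb: +$605.07 → -$3,630.42
  Mar: +$605.07 → -$3,025.35
  Apr: +$605.07 → -$2,420.28
  May: +$605.07 → -$1,815.21
  Jun: +$605.07 → -$1,210.14
  Jul: +$605.07 → -$605.07
  Aug: +$605.07 → $0.00
Lowest trial balance = -$4,840.56 (Dec)
Initial deposit = cushion − low point = $1,210.14 − (-$4,840.56) = $6,050.70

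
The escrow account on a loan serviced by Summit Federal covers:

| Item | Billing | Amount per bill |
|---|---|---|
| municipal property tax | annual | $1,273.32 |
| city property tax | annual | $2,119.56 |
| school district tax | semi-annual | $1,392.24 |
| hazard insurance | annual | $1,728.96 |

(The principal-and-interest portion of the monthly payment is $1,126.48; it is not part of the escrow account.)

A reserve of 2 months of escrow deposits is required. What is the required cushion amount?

Municipal property tax: $1,273.32 annually
City property tax: $2,119.56 annually
School district tax: $1,392.24 × 2 = $2,784.48 annually
Hazard insurance: $1,728.96 annually
Total per year = $1,273.32 + $2,119.56 + $2,784.48 + $1,728.96 = $7,906.32
Monthly escrow = $7,906.32 / 12 = $658.86
Reserve = 2 × $658.86 = $1,317.72

$1,317.72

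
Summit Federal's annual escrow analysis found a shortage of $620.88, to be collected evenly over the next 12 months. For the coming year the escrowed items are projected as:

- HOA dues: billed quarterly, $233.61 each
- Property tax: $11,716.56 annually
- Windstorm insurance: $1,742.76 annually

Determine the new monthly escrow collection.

$1,251.22

HOA dues — $233.61 × 4 = $934.44
Property tax — $11,716.56
Windstorm insurance — $1,742.76
Total annual escrow = $934.44 + $11,716.56 + $1,742.76 = $14,393.76
Base monthly escrow = $14,393.76 ÷ 12 = $1,199.48
Shortage spread = $620.88 ÷ 12 = $51.74/mo
Adjusted monthly = $1,199.48 + $51.74 = $1,251.22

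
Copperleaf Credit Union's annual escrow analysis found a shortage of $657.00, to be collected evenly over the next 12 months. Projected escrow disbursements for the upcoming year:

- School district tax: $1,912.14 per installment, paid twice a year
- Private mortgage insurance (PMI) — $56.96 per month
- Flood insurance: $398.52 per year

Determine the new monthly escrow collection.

$463.61

School district tax — $1,912.14 × 2 = $3,824.28/yr
Private mortgage insurance (PMI) — $56.96 × 12 = $683.52/yr
Flood insurance — $398.52/yr
Total annual escrow = $4,906.32
Per month = $4,906.32 ÷ 12 = $408.86
Shortage spread = $657.00 ÷ 12 = $54.75/mo
New monthly escrow = $408.86 + $54.75 = $463.61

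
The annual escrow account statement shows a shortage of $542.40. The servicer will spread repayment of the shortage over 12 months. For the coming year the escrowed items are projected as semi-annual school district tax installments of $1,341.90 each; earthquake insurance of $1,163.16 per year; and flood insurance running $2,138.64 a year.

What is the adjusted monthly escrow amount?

$544.00

School district tax: $1,341.90 × 2 = $2,683.80 annually
Earthquake insurance: $1,163.16 annually
Flood insurance: $2,138.64 annually
Total annual escrow = $2,683.80 + $1,163.16 + $2,138.64 = $5,985.60
Base monthly escrow = $5,985.60 / 12 = $498.80
Shortage per month = $542.40 ÷ 12 = $45.20
Adjusted monthly = $498.80 + $45.20 = $544.00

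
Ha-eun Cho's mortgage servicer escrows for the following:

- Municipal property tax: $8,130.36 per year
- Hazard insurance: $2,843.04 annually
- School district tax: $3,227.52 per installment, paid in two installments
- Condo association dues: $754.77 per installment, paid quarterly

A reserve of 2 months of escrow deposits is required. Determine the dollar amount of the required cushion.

Municipal property tax — $8,130.36/yr
Hazard insurance — $2,843.04/yr
School district tax — $3,227.52 × 2 = $6,455.04/yr
Condo association dues — $754.77 × 4 = $3,019.08/yr
Total annual escrow = $8,130.36 + $2,843.04 + $6,455.04 + $3,019.08 = $20,447.52
Monthly = $20,447.52 ÷ 12 = $1,703.96
Reserve = 2 × $1,703.96 = $3,407.92

$3,407.92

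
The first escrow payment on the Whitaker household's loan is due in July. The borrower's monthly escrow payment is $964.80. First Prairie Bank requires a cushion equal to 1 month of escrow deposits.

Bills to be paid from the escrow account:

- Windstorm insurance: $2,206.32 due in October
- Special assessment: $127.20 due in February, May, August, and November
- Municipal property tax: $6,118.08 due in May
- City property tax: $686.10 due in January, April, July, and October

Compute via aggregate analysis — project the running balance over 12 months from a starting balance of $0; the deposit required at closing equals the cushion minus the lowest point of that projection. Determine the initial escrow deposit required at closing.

Cushion = 1 × $964.80 = $964.80
Trial balance (start $0, +$964.80 each month, − disbursements):
  Jul: +$964.80 − $686.10 → $278.70
  Aug: +$964.80 − $127.20 → $1,116.30
  Sep: +$964.80 → $2,081.10
  Oct: +$964.80 − $2,892.42 → $153.48
  Nov: +$964.80 − $127.20 → $991.08
  Dec: +$964.80 → $1,955.88
  Jan: +$964.80 − $686.10 → $2,234.58
  Feb: +$964.80 − $127.20 → $3,072.18
  Mar: +$964.80 → $4,036.98
  Apr: +$964.80 − $686.10 → $4,315.68
  May: +$964.80 − $6,245.28 → -$964.80
  Jun: +$964.80 → $0.00
Lowest trial balance = -$964.80 (May)
Initial deposit = cushion − low point = $964.80 − (-$964.80) = $1,929.60

$1,929.60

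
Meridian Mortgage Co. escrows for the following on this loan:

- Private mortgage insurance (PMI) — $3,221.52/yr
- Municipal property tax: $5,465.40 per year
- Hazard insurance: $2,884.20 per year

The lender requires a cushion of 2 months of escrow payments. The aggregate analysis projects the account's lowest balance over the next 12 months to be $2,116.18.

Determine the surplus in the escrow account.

Private mortgage insurance (PMI): $3,221.52
Municipal property tax: $5,465.40
Hazard insurance: $2,884.20
Yearly total = $11,571.12
Monthly = $11,571.12 / 12 = $964.26
Cushion = 2 × $964.26 = $1,928.52
Surplus = $2,116.18 − $1,928.52 = $187.66

$187.66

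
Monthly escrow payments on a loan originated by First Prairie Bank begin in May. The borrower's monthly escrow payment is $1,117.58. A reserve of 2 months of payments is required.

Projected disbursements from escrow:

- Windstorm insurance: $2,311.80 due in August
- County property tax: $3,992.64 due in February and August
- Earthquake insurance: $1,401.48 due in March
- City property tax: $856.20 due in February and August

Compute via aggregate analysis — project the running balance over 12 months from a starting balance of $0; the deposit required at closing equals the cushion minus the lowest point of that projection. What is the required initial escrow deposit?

$4,925.48

Cushion = 2 × $1,117.58 = $2,235.16
Trial balance (start $0, +$1,117.58 each month, − disbursements):
  May: +$1,117.58 → $1,117.58
  Jun: +$1,117.58 → $2,235.16
  Jul: +$1,117.58 → $3,352.74
  Aug: +$1,117.58 − $7,160.64 → -$2,690.32
  Sep: +$1,117.58 → -$1,572.74
  Oct: +$1,117.58 → -$455.16
  Nov: +$1,117.58 → $662.42
  Dec: +$1,117.58 → $1,780.00
  Jan: +$1,117.58 → $2,897.58
  Feb: +$1,117.58 − $4,848.84 → -$833.68
  Mar: +$1,117.58 − $1,401.48 → -$1,117.58
  Apr: +$1,117.58 → $0.00
Lowest trial balance = -$2,690.32 (Aug)
Initial deposit = cushion − low point = $2,235.16 − (-$2,690.32) = $4,925.48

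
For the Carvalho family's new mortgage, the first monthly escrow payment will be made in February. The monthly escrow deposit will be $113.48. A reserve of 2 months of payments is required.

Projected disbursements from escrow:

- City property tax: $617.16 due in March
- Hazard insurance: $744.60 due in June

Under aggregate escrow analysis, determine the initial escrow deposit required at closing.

$1,021.32

Cushion = 2 × $113.48 = $226.96
Trial balance (start $0, +$113.48 each month, − disbursements):
  Feb: +$113.48 → $113.48
  Mar: +$113.48 − $617.16 → -$390.20
  Apr: +$113.48 → -$276.72
  May: +$113.48 → -$163.24
  Jun: +$113.48 − $744.60 → -$794.36
  Jul: +$113.48 → -$680.88
  Aug: +$113.48 → -$567.40
  Sep: +$113.48 → -$453.92
  Oct: +$113.48 → -$340.44
  Nov: +$113.48 → -$226.96
  Dec: +$113.48 → -$113.48
  Jan: +$113.48 → $0.00
Lowest trial balance = -$794.36 (Jun)
Initial deposit = cushion − low point = $226.96 − (-$794.36) = $1,021.32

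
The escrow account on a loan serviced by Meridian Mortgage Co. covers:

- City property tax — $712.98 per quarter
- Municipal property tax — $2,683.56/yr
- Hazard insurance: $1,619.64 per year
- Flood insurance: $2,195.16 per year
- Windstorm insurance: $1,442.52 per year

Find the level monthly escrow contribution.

$899.40

City property tax = $712.98 × 4 = $2,851.92
Municipal property tax = $2,683.56
Hazard insurance = $1,619.64
Flood insurance = $2,195.16
Windstorm insurance = $1,442.52
Total per year = $10,792.80
Per month = $10,792.80 ÷ 12 = $899.40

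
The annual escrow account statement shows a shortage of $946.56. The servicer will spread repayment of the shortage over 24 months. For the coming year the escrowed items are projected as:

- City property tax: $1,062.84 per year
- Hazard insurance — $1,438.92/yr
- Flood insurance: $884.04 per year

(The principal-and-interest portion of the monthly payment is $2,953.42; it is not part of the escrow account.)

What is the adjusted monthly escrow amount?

$321.59

City property tax — $1,062.84/yr
Hazard insurance — $1,438.92/yr
Flood insurance — $884.04/yr
Combined annual = $1,062.84 + $1,438.92 + $884.04 = $3,385.80
Per month = $3,385.80 / 12 = $282.15
Shortage per month = $946.56 ÷ 24 = $39.44
Adjusted monthly = $282.15 + $39.44 = $321.59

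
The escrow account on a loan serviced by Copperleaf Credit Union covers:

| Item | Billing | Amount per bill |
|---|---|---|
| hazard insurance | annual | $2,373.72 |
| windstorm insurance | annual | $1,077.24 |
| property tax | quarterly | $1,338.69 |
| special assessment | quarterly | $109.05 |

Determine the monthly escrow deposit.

$770.16

Hazard insurance: $2,373.72
Windstorm insurance: $1,077.24
Property tax: $1,338.69 × 4 = $5,354.76
Special assessment: $109.05 × 4 = $436.20
Annual escrow total = $2,373.72 + $1,077.24 + $5,354.76 + $436.20 = $9,241.92
Monthly = $9,241.92 ÷ 12 = $770.16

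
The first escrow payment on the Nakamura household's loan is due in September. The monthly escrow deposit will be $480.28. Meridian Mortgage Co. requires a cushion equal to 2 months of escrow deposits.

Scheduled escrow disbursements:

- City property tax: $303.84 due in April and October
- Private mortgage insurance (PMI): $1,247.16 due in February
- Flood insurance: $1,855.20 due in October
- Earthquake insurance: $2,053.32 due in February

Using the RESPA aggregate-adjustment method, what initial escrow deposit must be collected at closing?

$3,538.40

Cushion = 2 × $480.28 = $960.56
Trial balance (start $0, +$480.28 each month, − disbursements):
  Sep: +$480.28 → $480.28
  Oct: +$480.28 − $2,159.04 → -$1,198.48
  Nov: +$480.28 → -$718.20
  Dec: +$480.28 → -$237.92
  Jan: +$480.28 → $242.36
  Feb: +$480.28 − $3,300.48 → -$2,577.84
  Mar: +$480.28 → -$2,097.56
  Apr: +$480.28 − $303.84 → -$1,921.12
  May: +$480.28 → -$1,440.84
  Jun: +$480.28 → -$960.56
  Jul: +$480.28 → -$480.28
  Aug: +$480.28 → $0.00
Lowest trial balance = -$2,577.84 (Feb)
Initial deposit = cushion − low point = $960.56 − (-$2,577.84) = $3,538.40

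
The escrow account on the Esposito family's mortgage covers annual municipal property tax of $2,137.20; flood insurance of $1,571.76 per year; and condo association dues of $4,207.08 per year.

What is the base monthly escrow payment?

Municipal property tax — $2,137.20 per year
Flood insurance — $1,571.76 per year
Condo association dues — $4,207.08 per year
Total annual escrow = $7,916.04
Monthly escrow = $7,916.04 ÷ 12 = $659.67

$659.67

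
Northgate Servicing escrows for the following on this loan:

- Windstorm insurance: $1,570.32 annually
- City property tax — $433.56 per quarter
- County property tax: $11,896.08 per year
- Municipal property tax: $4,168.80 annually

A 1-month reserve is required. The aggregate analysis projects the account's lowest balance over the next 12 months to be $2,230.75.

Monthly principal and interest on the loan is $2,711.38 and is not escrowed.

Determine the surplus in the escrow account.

$616.63

Windstorm insurance = $1,570.32/yr
City property tax = $433.56 × 4 = $1,734.24/yr
County property tax = $11,896.08/yr
Municipal property tax = $4,168.80/yr
Total per year = $19,369.44
Monthly escrow = $19,369.44 ÷ 12 = $1,614.12
Required cushion = 1 × $1,614.12 = $1,614.12
Excess over cushion: $2,230.75 − $1,614.12 = $616.63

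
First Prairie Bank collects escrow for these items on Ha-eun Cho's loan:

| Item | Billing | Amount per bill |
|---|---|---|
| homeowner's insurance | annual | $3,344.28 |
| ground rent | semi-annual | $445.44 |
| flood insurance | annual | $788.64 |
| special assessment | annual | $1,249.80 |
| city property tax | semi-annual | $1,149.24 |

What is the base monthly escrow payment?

$714.34

Homeowner's insurance — $3,344.28 per year
Ground rent — $445.44 × 2 = $890.88 per year
Flood insurance — $788.64 per year
Special assessment — $1,249.80 per year
City property tax — $1,149.24 × 2 = $2,298.48 per year
Total per year = $3,344.28 + $890.88 + $788.64 + $1,249.80 + $2,298.48 = $8,572.08
Monthly = $8,572.08 ÷ 12 = $714.34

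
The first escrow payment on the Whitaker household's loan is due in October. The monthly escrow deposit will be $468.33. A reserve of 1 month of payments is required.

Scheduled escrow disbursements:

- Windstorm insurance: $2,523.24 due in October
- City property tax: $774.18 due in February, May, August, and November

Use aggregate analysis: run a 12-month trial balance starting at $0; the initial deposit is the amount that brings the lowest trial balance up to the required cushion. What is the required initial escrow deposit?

$2,829.09

Cushion = 1 × $468.33 = $468.33
Trial balance (start $0, +$468.33 each month, − disbursements):
  Oct: +$468.33 − $2,523.24 → -$2,054.91
  Nov: +$468.33 − $774.18 → -$2,360.76
  Dec: +$468.33 → -$1,892.43
  Jan: +$468.33 → -$1,424.10
  Feb: +$468.33 − $774.18 → -$1,729.95
  Mar: +$468.33 → -$1,261.62
  Apr: +$468.33 → -$793.29
  May: +$468.33 − $774.18 → -$1,099.14
  Jun: +$468.33 → -$630.81
  Jul: +$468.33 → -$162.48
  Aug: +$468.33 − $774.18 → -$468.33
  Sep: +$468.33 → $0.00
Lowest trial balance = -$2,360.76 (Nov)
Initial deposit = cushion − low point = $468.33 − (-$2,360.76) = $2,829.09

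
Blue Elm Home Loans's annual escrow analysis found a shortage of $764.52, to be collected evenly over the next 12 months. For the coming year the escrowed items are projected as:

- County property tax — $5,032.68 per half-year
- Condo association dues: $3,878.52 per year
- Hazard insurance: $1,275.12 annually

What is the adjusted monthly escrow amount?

County property tax — $5,032.68 × 2 = $10,065.36 annually
Condo association dues — $3,878.52 annually
Hazard insurance — $1,275.12 annually
Combined annual = $10,065.36 + $3,878.52 + $1,275.12 = $15,219.00
Monthly = $15,219.00 ÷ 12 = $1,268.25
Shortage spread = $764.52 / 12 = $63.71/mo
New monthly escrow = $1,268.25 + $63.71 = $1,331.96

$1,331.96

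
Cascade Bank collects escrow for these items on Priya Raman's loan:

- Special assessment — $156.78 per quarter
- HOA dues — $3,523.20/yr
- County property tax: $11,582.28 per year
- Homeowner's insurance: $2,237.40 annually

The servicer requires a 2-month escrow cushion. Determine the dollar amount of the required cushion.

Special assessment: $156.78 × 4 = $627.12/yr
HOA dues: $3,523.20/yr
County property tax: $11,582.28/yr
Homeowner's insurance: $2,237.40/yr
Combined annual = $17,970.00
Monthly = $17,970.00 / 12 = $1,497.50
Required cushion = 2 × $1,497.50 = $2,995.00

$2,995.00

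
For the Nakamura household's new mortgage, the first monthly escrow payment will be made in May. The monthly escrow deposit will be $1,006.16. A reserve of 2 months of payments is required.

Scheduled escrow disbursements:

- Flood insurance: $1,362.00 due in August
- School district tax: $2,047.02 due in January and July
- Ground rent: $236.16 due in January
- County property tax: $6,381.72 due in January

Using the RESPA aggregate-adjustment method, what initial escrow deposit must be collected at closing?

$5,030.80

Cushion = 2 × $1,006.16 = $2,012.32
Trial balance (start $0, +$1,006.16 each month, − disbursements):
  May: +$1,006.16 → $1,006.16
  Jun: +$1,006.16 → $2,012.32
  Jul: +$1,006.16 − $2,047.02 → $971.46
  Aug: +$1,006.16 − $1,362.00 → $615.62
  Sep: +$1,006.16 → $1,621.78
  Oct: +$1,006.16 → $2,627.94
  Nov: +$1,006.16 → $3,634.10
  Dec: +$1,006.16 → $4,640.26
  Jan: +$1,006.16 − $8,664.90 → -$3,018.48
  Feb: +$1,006.16 → -$2,012.32
  Mar: +$1,006.16 → -$1,006.16
  Apr: +$1,006.16 → $0.00
Lowest trial balance = -$3,018.48 (Jan)
Initial deposit = cushion − low point = $2,012.32 − (-$3,018.48) = $5,030.80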